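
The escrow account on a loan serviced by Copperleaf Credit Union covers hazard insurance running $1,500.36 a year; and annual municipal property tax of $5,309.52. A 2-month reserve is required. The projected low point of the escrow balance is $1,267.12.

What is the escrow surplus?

Hazard insurance — $1,500.36 per year
Municipal property tax — $5,309.52 per year
Yearly total = $6,809.88
Base monthly escrow = $6,809.88 ÷ 12 = $567.49
Cushion = 2 × $567.49 = $1,134.98
Excess over cushion: $1,267.12 − $1,134.98 = $132.14

$132.14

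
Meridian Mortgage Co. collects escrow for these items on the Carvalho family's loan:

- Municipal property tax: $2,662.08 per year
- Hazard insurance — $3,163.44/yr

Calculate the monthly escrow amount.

$485.46

Municipal property tax — $2,662.08 annually
Hazard insurance — $3,163.44 annually
Total per year = $2,662.08 + $3,163.44 = $5,825.52
Monthly = $5,825.52 / 12 = $485.46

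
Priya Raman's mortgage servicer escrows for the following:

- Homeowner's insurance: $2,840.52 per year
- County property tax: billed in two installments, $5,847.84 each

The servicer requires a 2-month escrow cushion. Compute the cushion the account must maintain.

$2,422.70

Homeowner's insurance = $2,840.52 per year
County property tax = $5,847.84 × 2 = $11,695.68 per year
Combined annual = $2,840.52 + $11,695.68 = $14,536.20
Monthly = $14,536.20 ÷ 12 = $1,211.35
Cushion = 2 × $1,211.35 = $2,422.70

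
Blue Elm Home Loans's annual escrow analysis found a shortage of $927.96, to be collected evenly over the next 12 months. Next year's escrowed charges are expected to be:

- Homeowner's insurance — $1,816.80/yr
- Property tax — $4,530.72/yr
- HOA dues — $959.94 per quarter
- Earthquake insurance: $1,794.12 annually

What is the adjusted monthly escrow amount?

Homeowner's insurance — $1,816.80
Property tax — $4,530.72
HOA dues — $959.94 × 4 = $3,839.76
Earthquake insurance — $1,794.12
Combined annual = $11,981.40
Monthly = $11,981.40 / 12 = $998.45
Shortage spread = $927.96 / 12 = $77.33/mo
New monthly escrow = $998.45 + $77.33 = $1,075.78

$1,075.78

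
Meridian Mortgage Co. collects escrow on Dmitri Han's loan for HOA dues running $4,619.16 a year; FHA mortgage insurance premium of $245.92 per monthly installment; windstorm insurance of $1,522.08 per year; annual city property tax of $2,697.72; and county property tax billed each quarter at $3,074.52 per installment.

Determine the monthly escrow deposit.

$2,007.34

HOA dues: $4,619.16 per year
FHA mortgage insurance premium: $245.92 × 12 = $2,951.04 per year
Windstorm insurance: $1,522.08 per year
City property tax: $2,697.72 per year
County property tax: $3,074.52 × 4 = $12,298.08 per year
Total annual escrow = $4,619.16 + $2,951.04 + $1,522.08 + $2,697.72 + $12,298.08 = $24,088.08
Base monthly escrow = $24,088.08 / 12 = $2,007.34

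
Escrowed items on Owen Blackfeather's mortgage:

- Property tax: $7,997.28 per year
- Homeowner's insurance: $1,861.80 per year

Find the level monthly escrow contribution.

$821.59

Property tax — $7,997.28/yr
Homeowner's insurance — $1,861.80/yr
Total annual escrow = $7,997.28 + $1,861.80 = $9,859.08
Per month = $9,859.08 ÷ 12 = $821.59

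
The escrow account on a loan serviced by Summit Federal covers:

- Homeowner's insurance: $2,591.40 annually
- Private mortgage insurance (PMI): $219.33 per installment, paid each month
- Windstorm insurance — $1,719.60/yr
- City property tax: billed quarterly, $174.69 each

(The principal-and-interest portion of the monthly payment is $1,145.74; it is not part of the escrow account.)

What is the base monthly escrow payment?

$636.81

Homeowner's insurance — $2,591.40 annually
Private mortgage insurance (PMI) — $219.33 × 12 = $2,631.96 annually
Windstorm insurance — $1,719.60 annually
City property tax — $174.69 × 4 = $698.76 annually
Annual escrow total = $2,591.40 + $2,631.96 + $1,719.60 + $698.76 = $7,641.72
Monthly escrow = $7,641.72 / 12 = $636.81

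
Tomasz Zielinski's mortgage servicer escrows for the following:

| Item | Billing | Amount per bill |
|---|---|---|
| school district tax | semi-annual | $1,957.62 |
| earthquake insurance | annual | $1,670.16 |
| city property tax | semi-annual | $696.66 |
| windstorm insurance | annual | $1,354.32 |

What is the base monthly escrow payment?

School district tax = $1,957.62 × 2 = $3,915.24 per year
Earthquake insurance = $1,670.16 per year
City property tax = $696.66 × 2 = $1,393.32 per year
Windstorm insurance = $1,354.32 per year
Yearly total = $3,915.24 + $1,670.16 + $1,393.32 + $1,354.32 = $8,333.04
Per month = $8,333.04 ÷ 12 = $694.42

$694.42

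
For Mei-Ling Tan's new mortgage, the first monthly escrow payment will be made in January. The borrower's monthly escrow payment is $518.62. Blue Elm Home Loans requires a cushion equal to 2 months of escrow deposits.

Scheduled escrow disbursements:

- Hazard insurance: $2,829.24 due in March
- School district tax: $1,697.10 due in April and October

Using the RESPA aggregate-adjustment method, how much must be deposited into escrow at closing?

$3,489.10

Cushion = 2 × $518.62 = $1,037.24
Trial balance (start $0, +$518.62 each month, − disbursements):
  Jan: +$518.62 → $518.62
  Feb: +$518.62 → $1,037.24
  Mar: +$518.62 − $2,829.24 → -$1,273.38
  Apr: +$518.62 − $1,697.10 → -$2,451.86
  May: +$518.62 → -$1,933.24
  Jun: +$518.62 → -$1,414.62
  Jul: +$518.62 → -$896.00
  Aug: +$518.62 → -$377.38
  Sep: +$518.62 → $141.24
  Oct: +$518.62 − $1,697.10 → -$1,037.24
  Nov: +$518.62 → -$518.62
  Dec: +$518.62 → $0.00
Lowest trial balance = -$2,451.86 (Apr)
Initial deposit = cushion − low point = $1,037.24 − (-$2,451.86) = $3,489.10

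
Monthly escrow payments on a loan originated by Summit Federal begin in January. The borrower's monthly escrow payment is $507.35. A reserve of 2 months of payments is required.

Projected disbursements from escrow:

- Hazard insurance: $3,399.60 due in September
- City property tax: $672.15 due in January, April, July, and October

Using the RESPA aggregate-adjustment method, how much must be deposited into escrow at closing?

Cushion = 2 × $507.35 = $1,014.70
Trial balance (start $0, +$507.35 each month, − disbursements):
  Jan: +$507.35 − $672.15 → -$164.80
  Feb: +$507.35 → $342.55
  Mar: +$507.35 → $849.90
  Apr: +$507.35 − $672.15 → $685.10
  May: +$507.35 → $1,192.45
  Jun: +$507.35 → $1,699.80
  Jul: +$507.35 − $672.15 → $1,535.00
  Aug: +$507.35 → $2,042.35
  Sep: +$507.35 − $3,399.60 → -$849.90
  Oct: +$507.35 − $672.15 → -$1,014.70
  Nov: +$507.35 → -$507.35
  Dec: +$507.35 → $0.00
Lowest trial balance = -$1,014.70 (Oct)
Initial deposit = cushion − low point = $1,014.70 − (-$1,014.70) = $2,029.40

$2,029.40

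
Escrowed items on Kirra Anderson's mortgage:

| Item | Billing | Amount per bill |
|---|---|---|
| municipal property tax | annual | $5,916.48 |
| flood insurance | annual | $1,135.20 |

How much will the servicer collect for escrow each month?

Municipal property tax — $5,916.48 annually
Flood insurance — $1,135.20 annually
Total annual escrow = $7,051.68
Per month = $7,051.68 / 12 = $587.64

$587.64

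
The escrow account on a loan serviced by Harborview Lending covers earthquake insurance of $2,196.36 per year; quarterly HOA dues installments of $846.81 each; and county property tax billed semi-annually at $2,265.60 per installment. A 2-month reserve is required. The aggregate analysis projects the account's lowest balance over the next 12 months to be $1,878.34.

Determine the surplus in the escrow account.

Earthquake insurance — $2,196.36 annually
HOA dues — $846.81 × 4 = $3,387.24 annually
County property tax — $2,265.60 × 2 = $4,531.20 annually
Total per year = $2,196.36 + $3,387.24 + $4,531.20 = $10,114.80
Monthly escrow = $10,114.80 ÷ 12 = $842.90
Cushion = 2 × $842.90 = $1,685.80
Surplus = $1,878.34 − $1,685.80 = $192.54

$192.54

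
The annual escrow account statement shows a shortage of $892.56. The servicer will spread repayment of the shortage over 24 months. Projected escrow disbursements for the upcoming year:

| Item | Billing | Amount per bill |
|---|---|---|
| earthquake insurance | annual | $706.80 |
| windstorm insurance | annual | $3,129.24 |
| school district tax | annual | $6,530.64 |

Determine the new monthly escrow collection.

Earthquake insurance: $706.80 annually
Windstorm insurance: $3,129.24 annually
School district tax: $6,530.64 annually
Yearly total = $706.80 + $3,129.24 + $6,530.64 = $10,366.68
Monthly escrow = $10,366.68 / 12 = $863.89
Shortage per month = $892.56 / 24 = $37.19
Adjusted monthly = $863.89 + $37.19 = $901.08

$901.08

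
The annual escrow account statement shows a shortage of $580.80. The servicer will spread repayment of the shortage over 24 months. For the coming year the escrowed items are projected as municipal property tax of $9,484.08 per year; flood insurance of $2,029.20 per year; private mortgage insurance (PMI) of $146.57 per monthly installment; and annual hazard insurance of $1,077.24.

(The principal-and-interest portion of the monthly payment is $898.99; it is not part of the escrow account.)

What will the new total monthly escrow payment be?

Municipal property tax: $9,484.08
Flood insurance: $2,029.20
Private mortgage insurance (PMI): $146.57 × 12 = $1,758.84
Hazard insurance: $1,077.24
Annual escrow total = $9,484.08 + $2,029.20 + $1,758.84 + $1,077.24 = $14,349.36
Per month = $14,349.36 ÷ 12 = $1,195.78
Monthly shortage recovery: $580.80 / 24 = $24.20
Adjusted monthly = $1,195.78 + $24.20 = $1,219.98

$1,219.98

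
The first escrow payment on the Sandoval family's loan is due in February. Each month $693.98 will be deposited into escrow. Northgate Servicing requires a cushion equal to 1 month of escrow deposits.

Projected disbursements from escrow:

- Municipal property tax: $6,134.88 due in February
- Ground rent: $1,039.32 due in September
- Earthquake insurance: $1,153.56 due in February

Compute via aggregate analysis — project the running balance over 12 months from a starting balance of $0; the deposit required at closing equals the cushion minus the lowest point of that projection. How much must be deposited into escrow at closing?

Cushion = 1 × $693.98 = $693.98
Trial balance (start $0, +$693.98 each month, − disbursements):
  Feb: +$693.98 − $7,288.44 → -$6,594.46
  Mar: +$693.98 → -$5,900.48
  Apr: +$693.98 → -$5,206.50
  May: +$693.98 → -$4,512.52
  Jun: +$693.98 → -$3,818.54
  Jul: +$693.98 → -$3,124.56
  Aug: +$693.98 → -$2,430.58
  Sep: +$693.98 − $1,039.32 → -$2,775.92
  Oct: +$693.98 → -$2,081.94
  Nov: +$693.98 → -$1,387.96
  Dec: +$693.98 → -$693.98
  Jan: +$693.98 → $0.00
Lowest trial balance = -$6,594.46 (Feb)
Initial deposit = cushion − low point = $693.98 − (-$6,594.46) = $7,288.44

$7,288.44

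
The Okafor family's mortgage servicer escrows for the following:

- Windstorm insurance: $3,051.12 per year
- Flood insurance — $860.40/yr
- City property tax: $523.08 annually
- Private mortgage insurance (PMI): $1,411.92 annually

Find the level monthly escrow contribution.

Windstorm insurance — $3,051.12/yr
Flood insurance — $860.40/yr
City property tax — $523.08/yr
Private mortgage insurance (PMI) — $1,411.92/yr
Total annual escrow = $5,846.52
Per month = $5,846.52 ÷ 12 = $487.21

$487.21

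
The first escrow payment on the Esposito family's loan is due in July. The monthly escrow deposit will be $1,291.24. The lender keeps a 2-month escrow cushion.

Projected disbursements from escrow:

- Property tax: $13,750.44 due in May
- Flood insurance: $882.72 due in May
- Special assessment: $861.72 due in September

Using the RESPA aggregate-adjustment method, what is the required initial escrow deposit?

$3,873.72

Cushion = 2 × $1,291.24 = $2,582.48
Trial balance (start $0, +$1,291.24 each month, − disbursements):
  Jul: +$1,291.24 → $1,291.24
  Aug: +$1,291.24 → $2,582.48
  Sep: +$1,291.24 − $861.72 → $3,012.00
  Oct: +$1,291.24 → $4,303.24
  Nov: +$1,291.24 → $5,594.48
  Dec: +$1,291.24 → $6,885.72
  Jan: +$1,291.24 → $8,176.96
  Feb: +$1,291.24 → $9,468.20
  Mar: +$1,291.24 → $10,759.44
  Apr: +$1,291.24 → $12,050.68
  May: +$1,291.24 − $14,633.16 → -$1,291.24
  Jun: +$1,291.24 → $0.00
Lowest trial balance = -$1,291.24 (May)
Initial deposit = cushion − low point = $2,582.48 − (-$1,291.24) = $3,873.72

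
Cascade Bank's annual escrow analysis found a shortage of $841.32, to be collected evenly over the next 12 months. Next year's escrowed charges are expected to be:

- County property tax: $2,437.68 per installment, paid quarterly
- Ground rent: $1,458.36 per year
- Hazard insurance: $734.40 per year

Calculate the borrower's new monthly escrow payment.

$1,065.40

County property tax — $2,437.68 × 4 = $9,750.72 annually
Ground rent — $1,458.36 annually
Hazard insurance — $734.40 annually
Yearly total = $9,750.72 + $1,458.36 + $734.40 = $11,943.48
Monthly escrow = $11,943.48 ÷ 12 = $995.29
Shortage per month = $841.32 / 12 = $70.11
Adjusted monthly = $995.29 + $70.11 = $1,065.40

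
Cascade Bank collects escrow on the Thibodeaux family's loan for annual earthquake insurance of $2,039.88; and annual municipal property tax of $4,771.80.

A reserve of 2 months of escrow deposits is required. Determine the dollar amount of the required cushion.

$1,135.28

Earthquake insurance — $2,039.88/yr
Municipal property tax — $4,771.80/yr
Total annual escrow = $6,811.68
Per month = $6,811.68 / 12 = $567.64
Cushion = 2 × $567.64 = $1,135.28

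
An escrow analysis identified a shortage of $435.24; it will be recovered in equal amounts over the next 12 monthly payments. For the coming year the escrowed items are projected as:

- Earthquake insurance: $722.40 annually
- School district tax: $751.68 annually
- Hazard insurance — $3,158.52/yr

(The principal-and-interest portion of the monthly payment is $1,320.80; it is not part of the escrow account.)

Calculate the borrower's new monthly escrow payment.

$422.32

Earthquake insurance — $722.40 per year
School district tax — $751.68 per year
Hazard insurance — $3,158.52 per year
Yearly total = $4,632.60
Per month = $4,632.60 / 12 = $386.05
Shortage spread = $435.24 ÷ 12 = $36.27/mo
New monthly escrow = $386.05 + $36.27 = $422.32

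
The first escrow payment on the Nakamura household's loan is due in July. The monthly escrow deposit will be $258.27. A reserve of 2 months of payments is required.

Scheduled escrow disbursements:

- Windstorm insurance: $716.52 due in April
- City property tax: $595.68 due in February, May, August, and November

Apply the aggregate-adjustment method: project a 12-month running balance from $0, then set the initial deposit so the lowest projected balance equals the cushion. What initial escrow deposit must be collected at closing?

$774.81

Cushion = 2 × $258.27 = $516.54
Trial balance (start $0, +$258.27 each month, − disbursements):
  Jul: +$258.27 → $258.27
  Aug: +$258.27 − $595.68 → -$79.14
  Sep: +$258.27 → $179.13
  Oct: +$258.27 → $437.40
  Nov: +$258.27 − $595.68 → $99.99
  Dec: +$258.27 → $358.26
  Jan: +$258.27 → $616.53
  Feb: +$258.27 − $595.68 → $279.12
  Mar: +$258.27 → $537.39
  Apr: +$258.27 − $716.52 → $79.14
  May: +$258.27 − $595.68 → -$258.27
  Jun: +$258.27 → $0.00
Lowest trial balance = -$258.27 (May)
Initial deposit = cushion − low point = $516.54 − (-$258.27) = $774.81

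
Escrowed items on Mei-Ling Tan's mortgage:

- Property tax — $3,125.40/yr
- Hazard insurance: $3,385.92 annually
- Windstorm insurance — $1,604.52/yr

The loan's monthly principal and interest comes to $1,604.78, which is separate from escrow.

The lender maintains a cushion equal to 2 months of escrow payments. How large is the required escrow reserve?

Property tax: $3,125.40
Hazard insurance: $3,385.92
Windstorm insurance: $1,604.52
Combined annual = $3,125.40 + $3,385.92 + $1,604.52 = $8,115.84
Monthly = $8,115.84 ÷ 12 = $676.32
Reserve = 2 × $676.32 = $1,352.64

$1,352.64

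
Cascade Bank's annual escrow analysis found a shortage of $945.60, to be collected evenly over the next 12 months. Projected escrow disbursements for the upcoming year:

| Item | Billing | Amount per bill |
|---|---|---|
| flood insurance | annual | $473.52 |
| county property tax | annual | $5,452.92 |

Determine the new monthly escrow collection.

$572.67

Flood insurance: $473.52 per year
County property tax: $5,452.92 per year
Total per year = $5,926.44
Monthly escrow = $5,926.44 / 12 = $493.87
Shortage per month = $945.60 ÷ 12 = $78.80
New monthly escrow = $493.87 + $78.80 = $572.67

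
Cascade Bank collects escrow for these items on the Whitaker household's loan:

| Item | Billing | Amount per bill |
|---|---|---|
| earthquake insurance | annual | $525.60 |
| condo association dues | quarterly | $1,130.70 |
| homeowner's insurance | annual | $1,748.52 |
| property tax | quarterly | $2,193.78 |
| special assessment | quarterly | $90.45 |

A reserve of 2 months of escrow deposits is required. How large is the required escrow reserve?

$2,655.64

Earthquake insurance: $525.60
Condo association dues: $1,130.70 × 4 = $4,522.80
Homeowner's insurance: $1,748.52
Property tax: $2,193.78 × 4 = $8,775.12
Special assessment: $90.45 × 4 = $361.80
Total annual escrow = $15,933.84
Monthly = $15,933.84 ÷ 12 = $1,327.82
Reserve = 2 × $1,327.82 = $2,655.64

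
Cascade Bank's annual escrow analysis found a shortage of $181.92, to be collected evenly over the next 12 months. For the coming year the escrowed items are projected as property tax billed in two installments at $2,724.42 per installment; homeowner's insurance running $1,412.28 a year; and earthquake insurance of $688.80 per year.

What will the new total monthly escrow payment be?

Property tax = $2,724.42 × 2 = $5,448.84/yr
Homeowner's insurance = $1,412.28/yr
Earthquake insurance = $688.80/yr
Total annual escrow = $5,448.84 + $1,412.28 + $688.80 = $7,549.92
Monthly escrow = $7,549.92 / 12 = $629.16
Shortage spread = $181.92 / 12 = $15.16/mo
New monthly escrow = $629.16 + $15.16 = $644.32

$644.32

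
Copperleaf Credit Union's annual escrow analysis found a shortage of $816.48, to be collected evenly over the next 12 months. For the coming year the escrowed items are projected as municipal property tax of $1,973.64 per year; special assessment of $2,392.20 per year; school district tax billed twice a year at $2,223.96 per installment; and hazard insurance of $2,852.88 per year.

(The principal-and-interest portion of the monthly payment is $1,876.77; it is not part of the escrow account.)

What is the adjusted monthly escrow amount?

Municipal property tax = $1,973.64
Special assessment = $2,392.20
School district tax = $2,223.96 × 2 = $4,447.92
Hazard insurance = $2,852.88
Yearly total = $11,666.64
Per month = $11,666.64 ÷ 12 = $972.22
Shortage per month = $816.48 ÷ 12 = $68.04
Adjusted monthly = $972.22 + $68.04 = $1,040.26

$1,040.26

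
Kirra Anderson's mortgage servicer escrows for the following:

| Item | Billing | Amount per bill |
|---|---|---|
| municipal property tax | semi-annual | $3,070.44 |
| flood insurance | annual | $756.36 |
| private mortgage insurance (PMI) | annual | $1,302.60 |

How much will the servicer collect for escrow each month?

$683.32

Municipal property tax: $3,070.44 × 2 = $6,140.88
Flood insurance: $756.36
Private mortgage insurance (PMI): $1,302.60
Yearly total = $6,140.88 + $756.36 + $1,302.60 = $8,199.84
Monthly escrow = $8,199.84 ÷ 12 = $683.32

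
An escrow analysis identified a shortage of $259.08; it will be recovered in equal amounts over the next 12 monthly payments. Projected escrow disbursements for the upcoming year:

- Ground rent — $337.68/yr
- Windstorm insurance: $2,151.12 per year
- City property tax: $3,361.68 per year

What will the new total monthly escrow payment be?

Ground rent — $337.68 annually
Windstorm insurance — $2,151.12 annually
City property tax — $3,361.68 annually
Total annual escrow = $337.68 + $2,151.12 + $3,361.68 = $5,850.48
Per month = $5,850.48 / 12 = $487.54
Shortage per month = $259.08 ÷ 12 = $21.59
New monthly escrow = $487.54 + $21.59 = $509.13

$509.13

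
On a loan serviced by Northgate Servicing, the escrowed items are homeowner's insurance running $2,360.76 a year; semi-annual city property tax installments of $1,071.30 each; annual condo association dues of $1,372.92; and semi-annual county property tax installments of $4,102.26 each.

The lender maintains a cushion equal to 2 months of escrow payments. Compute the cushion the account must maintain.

$2,346.80

Homeowner's insurance: $2,360.76
City property tax: $1,071.30 × 2 = $2,142.60
Condo association dues: $1,372.92
County property tax: $4,102.26 × 2 = $8,204.52
Total annual escrow = $2,360.76 + $2,142.60 + $1,372.92 + $8,204.52 = $14,080.80
Monthly escrow = $14,080.80 / 12 = $1,173.40
Reserve = 2 × $1,173.40 = $2,346.80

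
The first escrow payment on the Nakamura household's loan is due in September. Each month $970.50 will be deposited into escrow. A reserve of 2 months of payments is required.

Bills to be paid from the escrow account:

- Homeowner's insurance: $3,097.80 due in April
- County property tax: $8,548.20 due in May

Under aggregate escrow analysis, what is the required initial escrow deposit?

Cushion = 2 × $970.50 = $1,941.00
Trial balance (start $0, +$970.50 each month, − disbursements):
  Sep: +$970.50 → $970.50
  Oct: +$970.50 → $1,941.00
  Nov: +$970.50 → $2,911.50
  Dec: +$970.50 → $3,882.00
  Jan: +$970.50 → $4,852.50
  Feb: +$970.50 → $5,823.00
  Mar: +$970.50 → $6,793.50
  Apr: +$970.50 − $3,097.80 → $4,666.20
  May: +$970.50 − $8,548.20 → -$2,911.50
  Jun: +$970.50 → -$1,941.00
  Jul: +$970.50 → -$970.50
  Aug: +$970.50 → $0.00
Lowest trial balance = -$2,911.50 (May)
Initial deposit = cushion − low point = $1,941.00 − (-$2,911.50) = $4,852.50

$4,852.50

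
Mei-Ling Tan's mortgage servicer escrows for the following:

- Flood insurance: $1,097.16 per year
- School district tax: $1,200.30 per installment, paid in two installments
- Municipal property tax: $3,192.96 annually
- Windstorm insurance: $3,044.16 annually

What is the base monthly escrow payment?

$811.24

Flood insurance — $1,097.16
School district tax — $1,200.30 × 2 = $2,400.60
Municipal property tax — $3,192.96
Windstorm insurance — $3,044.16
Yearly total = $1,097.16 + $2,400.60 + $3,192.96 + $3,044.16 = $9,734.88
Base monthly escrow = $9,734.88 ÷ 12 = $811.24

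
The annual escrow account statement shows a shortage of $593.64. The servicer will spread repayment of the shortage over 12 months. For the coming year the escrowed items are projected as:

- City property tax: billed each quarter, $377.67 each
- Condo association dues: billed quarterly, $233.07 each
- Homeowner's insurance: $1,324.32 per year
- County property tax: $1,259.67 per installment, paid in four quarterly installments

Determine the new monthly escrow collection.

City property tax = $377.67 × 4 = $1,510.68 per year
Condo association dues = $233.07 × 4 = $932.28 per year
Homeowner's insurance = $1,324.32 per year
County property tax = $1,259.67 × 4 = $5,038.68 per year
Yearly total = $8,805.96
Base monthly escrow = $8,805.96 / 12 = $733.83
Shortage spread = $593.64 ÷ 12 = $49.47/mo
New monthly escrow = $733.83 + $49.47 = $783.30

$783.30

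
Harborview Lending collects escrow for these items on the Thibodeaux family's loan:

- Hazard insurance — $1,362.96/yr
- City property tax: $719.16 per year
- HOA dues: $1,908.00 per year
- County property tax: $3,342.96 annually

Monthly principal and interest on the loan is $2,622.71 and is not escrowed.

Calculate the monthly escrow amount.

Hazard insurance: $1,362.96 annually
City property tax: $719.16 annually
HOA dues: $1,908.00 annually
County property tax: $3,342.96 annually
Total annual escrow = $1,362.96 + $719.16 + $1,908.00 + $3,342.96 = $7,333.08
Base monthly escrow = $7,333.08 ÷ 12 = $611.09

$611.09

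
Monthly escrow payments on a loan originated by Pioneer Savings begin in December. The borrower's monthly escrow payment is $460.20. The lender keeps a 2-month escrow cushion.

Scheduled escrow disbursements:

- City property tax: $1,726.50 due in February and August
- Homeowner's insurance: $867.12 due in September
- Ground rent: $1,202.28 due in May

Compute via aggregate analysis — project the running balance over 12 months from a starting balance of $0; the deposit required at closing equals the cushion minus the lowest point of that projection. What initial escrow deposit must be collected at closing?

Cushion = 2 × $460.20 = $920.40
Trial balance (start $0, +$460.20 each month, − disbursements):
  Dec: +$460.20 → $460.20
  Jan: +$460.20 → $920.40
  Feb: +$460.20 − $1,726.50 → -$345.90
  Mar: +$460.20 → $114.30
  Apr: +$460.20 → $574.50
  May: +$460.20 − $1,202.28 → -$167.58
  Jun: +$460.20 → $292.62
  Jul: +$460.20 → $752.82
  Aug: +$460.20 − $1,726.50 → -$513.48
  Sep: +$460.20 − $867.12 → -$920.40
  Oct: +$460.20 → -$460.20
  Nov: +$460.20 → $0.00
Lowest trial balance = -$920.40 (Sep)
Initial deposit = cushion − low point = $920.40 − (-$920.40) = $1,840.80

$1,840.80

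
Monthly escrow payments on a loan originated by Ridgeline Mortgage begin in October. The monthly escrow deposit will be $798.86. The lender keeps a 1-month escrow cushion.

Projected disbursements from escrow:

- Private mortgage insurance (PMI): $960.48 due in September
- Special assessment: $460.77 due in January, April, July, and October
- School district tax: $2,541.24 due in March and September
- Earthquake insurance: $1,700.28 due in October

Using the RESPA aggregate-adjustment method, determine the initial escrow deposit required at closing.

Cushion = 1 × $798.86 = $798.86
Trial balance (start $0, +$798.86 each month, − disbursements):
  Oct: +$798.86 − $2,161.05 → -$1,362.19
  Nov: +$798.86 → -$563.33
  Dec: +$798.86 → $235.53
  Jan: +$798.86 − $460.77 → $573.62
  Feb: +$798.86 → $1,372.48
  Mar: +$798.86 − $2,541.24 → -$369.90
  Apr: +$798.86 − $460.77 → -$31.81
  May: +$798.86 → $767.05
  Jun: +$798.86 → $1,565.91
  Jul: +$798.86 − $460.77 → $1,904.00
  Aug: +$798.86 → $2,702.86
  Sep: +$798.86 − $3,501.72 → $0.00
Lowest trial balance = -$1,362.19 (Oct)
Initial deposit = cushion − low point = $798.86 − (-$1,362.19) = $2,161.05

$2,161.05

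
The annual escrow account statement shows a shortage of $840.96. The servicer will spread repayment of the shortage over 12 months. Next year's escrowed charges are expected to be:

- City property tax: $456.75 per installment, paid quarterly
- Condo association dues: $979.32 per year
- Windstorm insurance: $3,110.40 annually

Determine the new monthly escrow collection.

$563.14

City property tax — $456.75 × 4 = $1,827.00 per year
Condo association dues — $979.32 per year
Windstorm insurance — $3,110.40 per year
Annual escrow total = $1,827.00 + $979.32 + $3,110.40 = $5,916.72
Monthly = $5,916.72 / 12 = $493.06
Shortage spread = $840.96 / 12 = $70.08/mo
New monthly escrow = $493.06 + $70.08 = $563.14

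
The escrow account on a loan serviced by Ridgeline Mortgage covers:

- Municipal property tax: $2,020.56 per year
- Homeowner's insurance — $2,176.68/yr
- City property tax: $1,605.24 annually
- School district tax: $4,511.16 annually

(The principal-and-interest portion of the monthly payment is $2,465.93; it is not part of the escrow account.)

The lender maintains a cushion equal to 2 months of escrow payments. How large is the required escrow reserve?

Municipal property tax — $2,020.56 per year
Homeowner's insurance — $2,176.68 per year
City property tax — $1,605.24 per year
School district tax — $4,511.16 per year
Total annual escrow = $10,313.64
Monthly escrow = $10,313.64 / 12 = $859.47
Required cushion = 2 × $859.47 = $1,718.94

$1,718.94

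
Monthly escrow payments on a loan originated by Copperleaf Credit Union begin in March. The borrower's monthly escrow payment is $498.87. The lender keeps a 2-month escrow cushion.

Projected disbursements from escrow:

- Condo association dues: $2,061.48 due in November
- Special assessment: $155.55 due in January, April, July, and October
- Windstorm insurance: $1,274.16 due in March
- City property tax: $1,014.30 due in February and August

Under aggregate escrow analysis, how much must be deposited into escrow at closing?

$1,773.03

Cushion = 2 × $498.87 = $997.74
Trial balance (start $0, +$498.87 each month, − disbursements):
  Mar: +$498.87 − $1,274.16 → -$775.29
  Apr: +$498.87 − $155.55 → -$431.97
  May: +$498.87 → $66.90
  Jun: +$498.87 → $565.77
  Jul: +$498.87 − $155.55 → $909.09
  Aug: +$498.87 − $1,014.30 → $393.66
  Sep: +$498.87 → $892.53
  Oct: +$498.87 − $155.55 → $1,235.85
  Nov: +$498.87 − $2,061.48 → -$326.76
  Dec: +$498.87 → $172.11
  Jan: +$498.87 − $155.55 → $515.43
  Feb: +$498.87 − $1,014.30 → $0.00
Lowest trial balance = -$775.29 (Mar)
Initial deposit = cushion − low point = $997.74 − (-$775.29) = $1,773.03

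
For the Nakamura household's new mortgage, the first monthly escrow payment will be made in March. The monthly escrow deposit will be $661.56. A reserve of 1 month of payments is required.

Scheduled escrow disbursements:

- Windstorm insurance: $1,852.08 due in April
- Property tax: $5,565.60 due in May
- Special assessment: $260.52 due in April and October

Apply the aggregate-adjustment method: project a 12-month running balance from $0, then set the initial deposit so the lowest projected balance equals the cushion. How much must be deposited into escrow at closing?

$6,355.08

Cushion = 1 × $661.56 = $661.56
Trial balance (start $0, +$661.56 each month, − disbursements):
  Mar: +$661.56 → $661.56
  Apr: +$661.56 − $2,112.60 → -$789.48
  May: +$661.56 − $5,565.60 → -$5,693.52
  Jun: +$661.56 → -$5,031.96
  Jul: +$661.56 → -$4,370.40
  Aug: +$661.56 → -$3,708.84
  Sep: +$661.56 → -$3,047.28
  Oct: +$661.56 − $260.52 → -$2,646.24
  Nov: +$661.56 → -$1,984.68
  Dec: +$661.56 → -$1,323.12
  Jan: +$661.56 → -$661.56
  Feb: +$661.56 → $0.00
Lowest trial balance = -$5,693.52 (May)
Initial deposit = cushion − low point = $661.56 − (-$5,693.52) = $6,355.08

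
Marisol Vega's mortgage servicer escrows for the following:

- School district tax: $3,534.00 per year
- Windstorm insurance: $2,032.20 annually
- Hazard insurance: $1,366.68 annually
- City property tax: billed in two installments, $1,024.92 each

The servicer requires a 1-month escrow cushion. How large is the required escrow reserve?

$748.56

School district tax = $3,534.00/yr
Windstorm insurance = $2,032.20/yr
Hazard insurance = $1,366.68/yr
City property tax = $1,024.92 × 2 = $2,049.84/yr
Annual escrow total = $8,982.72
Per month = $8,982.72 ÷ 12 = $748.56
Required cushion = 1 × $748.56 = $748.56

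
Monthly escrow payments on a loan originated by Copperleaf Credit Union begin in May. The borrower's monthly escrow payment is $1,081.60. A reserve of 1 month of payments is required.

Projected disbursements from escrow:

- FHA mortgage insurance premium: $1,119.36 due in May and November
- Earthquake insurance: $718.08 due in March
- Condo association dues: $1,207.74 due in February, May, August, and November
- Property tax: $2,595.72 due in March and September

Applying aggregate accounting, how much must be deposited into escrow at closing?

Cushion = 1 × $1,081.60 = $1,081.60
Trial balance (start $0, +$1,081.60 each month, − disbursements):
  May: +$1,081.60 − $2,327.10 → -$1,245.50
  Jun: +$1,081.60 → -$163.90
  Jul: +$1,081.60 → $917.70
  Aug: +$1,081.60 − $1,207.74 → $791.56
  Sep: +$1,081.60 − $2,595.72 → -$722.56
  Oct: +$1,081.60 → $359.04
  Nov: +$1,081.60 − $2,327.10 → -$886.46
  Dec: +$1,081.60 → $195.14
  Jan: +$1,081.60 → $1,276.74
  Feb: +$1,081.60 − $1,207.74 → $1,150.60
  Mar: +$1,081.60 − $3,313.80 → -$1,081.60
  Apr: +$1,081.60 → $0.00
Lowest trial balance = -$1,245.50 (May)
Initial deposit = cushion − low point = $1,081.60 − (-$1,245.50) = $2,327.10

$2,327.10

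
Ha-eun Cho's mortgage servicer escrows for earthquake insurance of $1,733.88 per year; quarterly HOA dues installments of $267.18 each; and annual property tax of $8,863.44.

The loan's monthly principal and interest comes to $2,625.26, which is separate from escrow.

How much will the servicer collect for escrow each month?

Earthquake insurance = $1,733.88
HOA dues = $267.18 × 4 = $1,068.72
Property tax = $8,863.44
Total annual escrow = $1,733.88 + $1,068.72 + $8,863.44 = $11,666.04
Base monthly escrow = $11,666.04 / 12 = $972.17

$972.17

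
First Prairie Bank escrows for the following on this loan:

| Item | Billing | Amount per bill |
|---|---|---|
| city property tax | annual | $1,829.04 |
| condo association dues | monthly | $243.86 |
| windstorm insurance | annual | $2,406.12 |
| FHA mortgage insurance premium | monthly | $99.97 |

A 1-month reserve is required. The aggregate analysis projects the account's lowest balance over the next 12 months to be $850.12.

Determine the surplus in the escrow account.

City property tax: $1,829.04
Condo association dues: $243.86 × 12 = $2,926.32
Windstorm insurance: $2,406.12
FHA mortgage insurance premium: $99.97 × 12 = $1,199.64
Annual escrow total = $8,361.12
Per month = $8,361.12 / 12 = $696.76
Required reserve = 1 × $696.76 = $696.76
Surplus = $850.12 − $696.76 = $153.36

$153.36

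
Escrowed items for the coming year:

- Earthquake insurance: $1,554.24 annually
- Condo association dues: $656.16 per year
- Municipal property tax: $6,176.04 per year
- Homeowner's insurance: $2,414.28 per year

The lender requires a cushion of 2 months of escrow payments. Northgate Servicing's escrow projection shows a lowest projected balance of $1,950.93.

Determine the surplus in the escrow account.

Earthquake insurance = $1,554.24/yr
Condo association dues = $656.16/yr
Municipal property tax = $6,176.04/yr
Homeowner's insurance = $2,414.28/yr
Combined annual = $10,800.72
Monthly = $10,800.72 ÷ 12 = $900.06
Required reserve = 2 × $900.06 = $1,800.12
Excess over cushion: $1,950.93 − $1,800.12 = $150.81

$150.81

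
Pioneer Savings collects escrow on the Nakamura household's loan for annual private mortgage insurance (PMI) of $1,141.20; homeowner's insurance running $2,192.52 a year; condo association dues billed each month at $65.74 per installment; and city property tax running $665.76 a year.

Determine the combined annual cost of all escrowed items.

Private mortgage insurance (PMI) — $1,141.20 per year
Homeowner's insurance — $2,192.52 per year
Condo association dues — $65.74 × 12 = $788.88 per year
City property tax — $665.76 per year
Total annual escrow = $1,141.20 + $2,192.52 + $788.88 + $665.76 = $4,788.36

$4,788.36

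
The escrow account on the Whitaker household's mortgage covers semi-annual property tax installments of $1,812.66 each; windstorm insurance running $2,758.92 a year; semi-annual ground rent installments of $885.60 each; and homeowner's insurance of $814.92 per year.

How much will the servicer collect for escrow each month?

Property tax = $1,812.66 × 2 = $3,625.32 annually
Windstorm insurance = $2,758.92 annually
Ground rent = $885.60 × 2 = $1,771.20 annually
Homeowner's insurance = $814.92 annually
Total per year = $8,970.36
Monthly escrow = $8,970.36 ÷ 12 = $747.53

$747.53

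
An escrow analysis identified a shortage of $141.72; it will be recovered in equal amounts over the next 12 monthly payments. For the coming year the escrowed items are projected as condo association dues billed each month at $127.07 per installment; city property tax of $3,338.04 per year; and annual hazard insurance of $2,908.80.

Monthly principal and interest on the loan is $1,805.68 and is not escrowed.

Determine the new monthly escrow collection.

$659.45

Condo association dues: $127.07 × 12 = $1,524.84
City property tax: $3,338.04
Hazard insurance: $2,908.80
Yearly total = $1,524.84 + $3,338.04 + $2,908.80 = $7,771.68
Monthly escrow = $7,771.68 ÷ 12 = $647.64
Shortage per month = $141.72 / 12 = $11.81
New monthly escrow = $647.64 + $11.81 = $659.45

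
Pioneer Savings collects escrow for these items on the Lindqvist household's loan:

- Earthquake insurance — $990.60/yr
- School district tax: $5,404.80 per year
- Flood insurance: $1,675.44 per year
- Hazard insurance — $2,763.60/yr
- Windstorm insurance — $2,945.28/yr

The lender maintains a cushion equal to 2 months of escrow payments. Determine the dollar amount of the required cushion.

Earthquake insurance: $990.60 per year
School district tax: $5,404.80 per year
Flood insurance: $1,675.44 per year
Hazard insurance: $2,763.60 per year
Windstorm insurance: $2,945.28 per year
Total per year = $990.60 + $5,404.80 + $1,675.44 + $2,763.60 + $2,945.28 = $13,779.72
Monthly = $13,779.72 / 12 = $1,148.31
Cushion = 2 × $1,148.31 = $2,296.62

$2,296.62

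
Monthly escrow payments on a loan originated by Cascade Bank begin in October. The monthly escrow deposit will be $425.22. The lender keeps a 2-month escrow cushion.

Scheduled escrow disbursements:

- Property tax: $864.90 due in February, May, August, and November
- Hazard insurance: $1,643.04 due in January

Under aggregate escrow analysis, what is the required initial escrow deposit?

Cushion = 2 × $425.22 = $850.44
Trial balance (start $0, +$425.22 each month, − disbursements):
  Oct: +$425.22 → $425.22
  Nov: +$425.22 − $864.90 → -$14.46
  Dec: +$425.22 → $410.76
  Jan: +$425.22 − $1,643.04 → -$807.06
  Feb: +$425.22 − $864.90 → -$1,246.74
  Mar: +$425.22 → -$821.52
  Apr: +$425.22 → -$396.30
  May: +$425.22 − $864.90 → -$835.98
  Jun: +$425.22 → -$410.76
  Jul: +$425.22 → $14.46
  Aug: +$425.22 − $864.90 → -$425.22
  Sep: +$425.22 → $0.00
Lowest trial balance = -$1,246.74 (Feb)
Initial deposit = cushion − low point = $850.44 − (-$1,246.74) = $2,097.18

$2,097.18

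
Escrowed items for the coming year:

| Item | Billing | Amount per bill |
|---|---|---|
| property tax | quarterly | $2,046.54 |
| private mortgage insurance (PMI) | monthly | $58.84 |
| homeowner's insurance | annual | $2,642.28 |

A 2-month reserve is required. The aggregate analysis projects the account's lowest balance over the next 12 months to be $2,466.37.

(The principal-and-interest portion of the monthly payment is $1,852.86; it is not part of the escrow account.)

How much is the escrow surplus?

Property tax: $2,046.54 × 4 = $8,186.16
Private mortgage insurance (PMI): $58.84 × 12 = $706.08
Homeowner's insurance: $2,642.28
Yearly total = $11,534.52
Per month = $11,534.52 ÷ 12 = $961.21
Required cushion = 2 × $961.21 = $1,922.42
Surplus = $2,466.37 − $1,922.42 = $543.95

$543.95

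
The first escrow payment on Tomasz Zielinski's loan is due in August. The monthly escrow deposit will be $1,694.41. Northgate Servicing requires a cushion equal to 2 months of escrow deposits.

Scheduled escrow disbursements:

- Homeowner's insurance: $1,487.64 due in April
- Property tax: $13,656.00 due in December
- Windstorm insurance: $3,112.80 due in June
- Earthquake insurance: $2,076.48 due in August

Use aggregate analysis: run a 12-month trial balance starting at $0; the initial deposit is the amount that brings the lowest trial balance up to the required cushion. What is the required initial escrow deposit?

$10,649.25

Cushion = 2 × $1,694.41 = $3,388.82
Trial balance (start $0, +$1,694.41 each month, − disbursements):
  Aug: +$1,694.41 − $2,076.48 → -$382.07
  Sep: +$1,694.41 → $1,312.34
  Oct: +$1,694.41 → $3,006.75
  Nov: +$1,694.41 → $4,701.16
  Dec: +$1,694.41 − $13,656.00 → -$7,260.43
  Jan: +$1,694.41 → -$5,566.02
  Feb: +$1,694.41 → -$3,871.61
  Mar: +$1,694.41 → -$2,177.20
  Apr: +$1,694.41 − $1,487.64 → -$1,970.43
  May: +$1,694.41 → -$276.02
  Jun: +$1,694.41 − $3,112.80 → -$1,694.41
  Jul: +$1,694.41 → $0.00
Lowest trial balance = -$7,260.43 (Dec)
Initial deposit = cushion − low point = $3,388.82 − (-$7,260.43) = $10,649.25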